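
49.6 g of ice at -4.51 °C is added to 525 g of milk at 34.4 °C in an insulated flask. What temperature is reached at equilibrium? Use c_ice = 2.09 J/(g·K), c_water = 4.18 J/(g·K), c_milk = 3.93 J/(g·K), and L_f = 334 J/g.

T_f ≈ 23.8 °C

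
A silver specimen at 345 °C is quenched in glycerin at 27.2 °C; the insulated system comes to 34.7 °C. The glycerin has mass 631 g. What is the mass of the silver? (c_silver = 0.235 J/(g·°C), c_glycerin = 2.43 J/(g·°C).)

Heat lost by the silver = heat gained by the glycerin:
m·0.235·(345 − 34.7) = 631·2.43·(34.7 − 27.2)
72.92 m = 11500  ⇒  m ≈ 157.7 g

m ≈ 158 g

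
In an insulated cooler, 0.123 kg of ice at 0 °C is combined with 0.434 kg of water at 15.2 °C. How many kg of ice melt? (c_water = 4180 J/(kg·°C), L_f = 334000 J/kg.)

m_melted ≈ 0.0826 kg

Heat available from the water dropping to 0 °C: 0.434·4180·15.2 = 27575 J.
Fully melting the ice requires m_ice L_f = 0.123·334000 = 41082 J.
Since 27575 < 41082 J, not all the ice melts; equilibrium is at 0 °C.
m_melt = 27575 / L_f = 0.08256 kg.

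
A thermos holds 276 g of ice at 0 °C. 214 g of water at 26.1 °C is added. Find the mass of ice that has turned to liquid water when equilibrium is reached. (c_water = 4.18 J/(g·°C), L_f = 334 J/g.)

m_melted ≈ 69.9 g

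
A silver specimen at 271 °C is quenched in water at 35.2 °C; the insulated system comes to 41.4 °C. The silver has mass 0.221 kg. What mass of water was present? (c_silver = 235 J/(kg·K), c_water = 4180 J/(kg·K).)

m ≈ 0.46 kg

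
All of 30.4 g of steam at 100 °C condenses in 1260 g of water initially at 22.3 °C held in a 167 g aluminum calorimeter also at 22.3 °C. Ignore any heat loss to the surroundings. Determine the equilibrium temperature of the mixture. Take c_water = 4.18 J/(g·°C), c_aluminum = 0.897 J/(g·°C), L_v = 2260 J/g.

Energy conservation, ΣQ = 0:
condense steam: −30.4×2260 = −68704
  condensate cools 100→T: 30.4×4.18×(T − 100) = 127.07(T − 100)
  original water: 5266.8(T − 22.3)
  aluminum cup: 167×0.897×(T − 22.3) = 149.8(T − 22.3)
5543.7 T = 68704 + 12707 + 120790 = 202201
T ≈ 36.47 °C — below 100 °C, confirming all the steam condensed.

T_f ≈ 36.5 °C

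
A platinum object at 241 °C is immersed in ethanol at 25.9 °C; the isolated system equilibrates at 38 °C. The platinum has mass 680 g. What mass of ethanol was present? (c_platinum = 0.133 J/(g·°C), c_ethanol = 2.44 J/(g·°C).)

|Q_platinum| = |Q_ethanol|:
680×0.133×(241 − 38) = m×2.44×(38 − 25.9)
29.52 m = 18359  ⇒  m ≈ 621.8 g

m ≈ 622 g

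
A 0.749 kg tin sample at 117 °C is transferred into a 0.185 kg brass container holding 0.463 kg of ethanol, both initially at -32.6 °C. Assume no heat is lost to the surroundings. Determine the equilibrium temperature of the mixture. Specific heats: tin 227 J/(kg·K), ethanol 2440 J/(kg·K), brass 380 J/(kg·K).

T_f ≈ -14.0 °C

Energy conservation, ΣQ = 0:
0.749*227*(T − 117) + 0.463*2440*(T − (-32.6)) + 0.185*380*(T − (-32.6)) = 0
170.02(T − 117) + 1129.7(T − (-32.6)) + 70.3(T − (-32.6)) = 0
(170.02 + 1129.7 + 70.3) T = 170.02*117 + 1129.7*(-32.6) + 70.3*(-32.6)
T = -19228 / 1370 = -14 °C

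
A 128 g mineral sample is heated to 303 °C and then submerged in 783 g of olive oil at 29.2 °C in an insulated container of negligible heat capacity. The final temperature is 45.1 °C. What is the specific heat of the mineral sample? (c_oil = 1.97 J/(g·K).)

Setting the total heat transfer to zero:
128·c·(45.1 − 303) + 783·1.97·(45.1 − 29.2) = 0
-33011 c = -24526
c = -24526/-33011 ≈ 0.743 J/(g·K)

c ≈ 0.743 J/(g·K)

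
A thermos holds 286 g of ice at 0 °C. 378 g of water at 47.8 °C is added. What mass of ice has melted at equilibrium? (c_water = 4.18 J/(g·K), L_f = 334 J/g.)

Heat available from the water dropping to 0 °C: 378·4.18·47.8 = 75526 J.
Melting all 286 g of ice would need 286·334 = 95524 J.
75526 J < 95524 J, so only part of the ice melts and the system sits at 0 °C.
m_melt = 75526 / L_f = 226.1 g.

m_melted ≈ 226 g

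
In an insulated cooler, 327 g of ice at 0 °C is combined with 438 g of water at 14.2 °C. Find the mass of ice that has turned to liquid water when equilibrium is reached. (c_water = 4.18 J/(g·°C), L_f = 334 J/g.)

m_melted ≈ 77.8 g

Water can give up m c ΔT = 438·4.18·14.2 = 25998 J before reaching 0 °C.
Melting all 327 g of ice would need 327·334 = 109218 J.
25998 J < 109218 J, so only part of the ice melts and the system sits at 0 °C.
Mass melted = 25998/334 ≈ 77.84 g.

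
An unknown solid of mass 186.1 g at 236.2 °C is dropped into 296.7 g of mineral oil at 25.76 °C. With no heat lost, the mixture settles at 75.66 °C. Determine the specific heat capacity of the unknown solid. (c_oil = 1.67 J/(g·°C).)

Let T be the final temperature. ΣQ_i = 0:
186.1·c·(75.66 − 236.2) + 296.7·1.67·(75.66 − 25.76) = 0
-29876 c = -24725
c = -24725/-29876 ≈ 0.8276 J/(g·°C)

c ≈ 0.828 J/(g·°C)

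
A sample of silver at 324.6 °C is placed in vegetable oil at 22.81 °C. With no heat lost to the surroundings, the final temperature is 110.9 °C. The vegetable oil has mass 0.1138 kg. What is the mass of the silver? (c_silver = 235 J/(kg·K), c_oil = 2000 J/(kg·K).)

m ≈ 0.399 kg

Heat lost by the silver = heat gained by the oil:
m×235×(324.6 − 110.9) = 0.1138×2000×(110.9 − 22.81)
50220 m = 20049  ⇒  m ≈ 0.3992 kg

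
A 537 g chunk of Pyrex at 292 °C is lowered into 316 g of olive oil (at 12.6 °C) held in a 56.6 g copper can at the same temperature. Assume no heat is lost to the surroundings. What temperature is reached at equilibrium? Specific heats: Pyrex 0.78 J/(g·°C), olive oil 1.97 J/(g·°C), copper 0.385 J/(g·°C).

T_f ≈ 122.7 °C

Energy conservation, ΣQ = 0:
537×0.78×(T − 292) + 316×1.97×(T − 12.6) + 56.6×0.385×(T − 12.6) = 0
1063.2 T = 130425
T = 130425/1063.2 ≈ 122.68 °C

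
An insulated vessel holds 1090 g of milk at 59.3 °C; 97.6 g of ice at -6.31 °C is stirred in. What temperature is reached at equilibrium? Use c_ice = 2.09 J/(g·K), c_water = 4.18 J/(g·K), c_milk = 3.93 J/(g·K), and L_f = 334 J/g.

T_f ≈ 46.9 °C

Conservation of energy gives ΣQ = 0:
ice -6.31→0 °C: 97.6×2.09×6.31 = 1287.1; latent heat to melt: 97.6×334 = 32598; meltwater 0→T: 97.6×4.18×T = 407.97 T; milk: 4283.7(T − 59.3)
4691.7 T = 254023 − 33886 = 220138
T ≈ 46.92 °C. Since T > 0 °C, the all-ice-melts assumption holds.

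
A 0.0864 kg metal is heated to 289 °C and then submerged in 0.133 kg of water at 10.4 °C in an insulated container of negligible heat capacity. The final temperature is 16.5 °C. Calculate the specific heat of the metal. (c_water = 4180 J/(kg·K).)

c ≈ 144 J/(kg·K)

m_s c (T_s − T_f) = m_water c_water (T_f − T_0):
0.0864·c·(289 − 16.5) = 0.133·4180·(16.5 − 10.4)
23.54 c = 3391.2  ⇒  c ≈ 144 J/(kg·K)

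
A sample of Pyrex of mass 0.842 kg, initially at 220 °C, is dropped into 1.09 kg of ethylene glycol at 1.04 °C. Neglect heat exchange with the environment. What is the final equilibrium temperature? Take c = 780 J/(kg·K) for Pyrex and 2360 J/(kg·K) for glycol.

Conservation of energy gives ΣQ = 0:
0.842*780*(T − 220) + 1.09*2360*(T − 1.04) = 0
656.76(T − 220) + 2572.4(T − 1.04) = 0
(656.76 + 2572.4) T = 656.76*220 + 2572.4*1.04
T = 147162 / 3229.2 = 45.6 °C

T_f ≈ 45.6 °C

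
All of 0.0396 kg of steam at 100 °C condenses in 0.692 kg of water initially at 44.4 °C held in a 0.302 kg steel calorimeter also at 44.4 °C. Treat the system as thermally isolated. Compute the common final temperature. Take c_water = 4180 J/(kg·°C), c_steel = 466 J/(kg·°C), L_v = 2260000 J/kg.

T_f ≈ 75.3 °C

Let T be the final temperature. ΣQ_i = 0:
steam→water at 100 °C releases m L_v = 0.0396·2260000 = 89496; condensed water 100 °C→T: 165.53(T − 100); water warms: 0.692·4180·(T − 44.4) = 2892.6(T − 44.4); steel cup: 0.302·466·(T − 44.4) = 140.73(T − 44.4)
3198.8 T = 89496 + 16553 + 134678 = 240727
T ≈ 75.25 °C, under the boiling point, so the assumption holds.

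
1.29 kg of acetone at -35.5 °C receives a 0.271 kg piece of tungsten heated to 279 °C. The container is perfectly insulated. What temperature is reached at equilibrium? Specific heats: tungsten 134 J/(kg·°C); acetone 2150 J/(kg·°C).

T_f ≈ -31.4 °C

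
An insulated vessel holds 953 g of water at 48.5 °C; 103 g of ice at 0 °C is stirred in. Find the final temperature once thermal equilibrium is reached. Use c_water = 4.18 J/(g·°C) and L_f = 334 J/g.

Heat gained plus heat lost sum to zero:
fusion: m_ice L_f = 103×334 = 34402; warm the meltwater: 430.54 T; water: 3983.5(T − 48.5)
4414.1 T = 193202 − 34402 = 158800
T ≈ 35.98 °C — above 0 °C, consistent with complete melting.

T_f ≈ 36.0 °C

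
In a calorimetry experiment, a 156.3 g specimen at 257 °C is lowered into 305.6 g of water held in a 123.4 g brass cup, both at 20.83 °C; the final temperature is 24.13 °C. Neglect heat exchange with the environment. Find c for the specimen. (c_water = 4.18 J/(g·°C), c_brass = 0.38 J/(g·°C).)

c ≈ 0.12 J/(g·°C)

Let T be the final temperature. ΣQ_i = 0:
156.3×c×(24.13 − 257) + 305.6×4.18×(24.13 − 20.83) + 123.4×0.38×(24.13 − 20.83) = 0
-36398 c = -4370.2
c = -4370.2/-36398 ≈ 0.1201 J/(g·°C)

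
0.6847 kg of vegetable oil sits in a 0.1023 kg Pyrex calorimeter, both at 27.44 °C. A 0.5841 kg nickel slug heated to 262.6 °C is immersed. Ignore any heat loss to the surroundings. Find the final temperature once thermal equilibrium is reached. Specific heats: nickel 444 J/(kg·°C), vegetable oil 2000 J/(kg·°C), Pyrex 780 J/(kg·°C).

T_f ≈ 63.1 °C

Energy conservation, ΣQ = 0:
0.5841*444*(T − 262.6) + 0.6847*2000*(T − 27.44) + 0.1023*780*(T − 27.44) = 0
1708.5 T = 107869
T = 107869 / 1708.5 = 63.1 °C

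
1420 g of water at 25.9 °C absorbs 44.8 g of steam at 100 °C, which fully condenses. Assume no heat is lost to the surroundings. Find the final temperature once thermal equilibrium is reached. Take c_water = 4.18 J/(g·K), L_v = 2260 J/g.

T_f ≈ 44.7 °C

Setting the total heat transfer to zero:
latent heat released on condensation: 44.8·2260 = 101248
  condensate cools 100→T: 44.8·4.18·(T − 100) = 187.26(T − 100)
  original water: 5935.6(T − 25.9)
6122.9 T = 101248 + 18726 + 153732 = 273706
T ≈ 44.70 °C — below 100 °C, confirming all the steam condensed.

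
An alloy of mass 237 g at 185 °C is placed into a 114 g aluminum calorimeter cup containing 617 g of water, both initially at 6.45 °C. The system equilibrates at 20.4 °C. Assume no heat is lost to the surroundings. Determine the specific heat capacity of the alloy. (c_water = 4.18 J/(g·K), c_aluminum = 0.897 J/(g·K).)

Let T be the final temperature. ΣQ_i = 0:
237·c·(20.4 − 185) + 617·4.18·(20.4 − 6.45) + 114·0.897·(20.4 − 6.45) = 0
-39010 c = -37404
c = -37404/-39010 ≈ 0.9588 J/(g·K)

c ≈ 0.959 J/(g·K)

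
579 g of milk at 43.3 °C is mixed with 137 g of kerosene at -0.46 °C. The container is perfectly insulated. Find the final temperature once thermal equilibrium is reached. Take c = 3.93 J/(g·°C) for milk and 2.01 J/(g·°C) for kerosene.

T_f ≈ 38.6 °C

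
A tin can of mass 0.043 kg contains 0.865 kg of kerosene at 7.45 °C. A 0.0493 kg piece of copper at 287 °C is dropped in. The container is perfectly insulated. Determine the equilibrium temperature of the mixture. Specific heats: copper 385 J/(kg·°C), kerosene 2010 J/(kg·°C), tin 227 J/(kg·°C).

Setting the total heat transfer to zero:
0.0493·385·(T − 287) + 0.865·2010·(T − 7.45) + 0.043·227·(T − 7.45) = 0
(18.98 + 1738.7 + 9.761) T = 18.98·287 + 1738.7·7.45 + 9.761·7.45
T = 18473 / 1767.4 = 10.5 °C

T_f ≈ 10.5 °C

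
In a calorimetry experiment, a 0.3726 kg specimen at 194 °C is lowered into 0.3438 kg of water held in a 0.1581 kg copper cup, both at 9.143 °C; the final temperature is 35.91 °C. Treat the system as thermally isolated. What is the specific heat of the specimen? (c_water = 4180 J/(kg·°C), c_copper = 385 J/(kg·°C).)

c ≈ 681 J/(kg·°C)

Net heat exchanged in the isolated system is zero:
0.3726·c·(35.91 − 194) + 0.3438·4180·(35.91 − 9.143) + 0.1581·385·(35.91 − 9.143) = 0
-58.9 c = -40096
c = -40096/-58.9 ≈ 680.7 J/(kg·°C)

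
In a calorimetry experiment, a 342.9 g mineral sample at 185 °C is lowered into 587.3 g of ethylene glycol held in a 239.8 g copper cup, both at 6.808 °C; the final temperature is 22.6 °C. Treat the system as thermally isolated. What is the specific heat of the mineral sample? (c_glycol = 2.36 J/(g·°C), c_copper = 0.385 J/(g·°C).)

c ≈ 0.419 J/(g·°C)

Net heat exchanged in the isolated system is zero:
342.9·c·(22.6 − 185) + 587.3·2.36·(22.6 − 6.808) + 239.8·0.385·(22.6 − 6.808) = 0
-55687 c = -23346
c = -23346/-55687 ≈ 0.4192 J/(g·°C)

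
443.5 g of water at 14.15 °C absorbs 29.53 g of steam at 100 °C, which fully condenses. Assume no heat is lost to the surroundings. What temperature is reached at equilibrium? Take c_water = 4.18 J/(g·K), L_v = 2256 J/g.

Let T be the final temperature. ΣQ_i = 0:
steam→water at 100 °C releases m L_v = 29.53·2256 = 66620
  condensed water 100 °C→T: 123.44(T − 100)
  original water: 1853.8(T − 14.15)
1977.3 T = 66620 + 12344 + 26232 = 105195
T ≈ 53.20 °C (< 100 °C, so full condensation is consistent).

T_f ≈ 53.2 °C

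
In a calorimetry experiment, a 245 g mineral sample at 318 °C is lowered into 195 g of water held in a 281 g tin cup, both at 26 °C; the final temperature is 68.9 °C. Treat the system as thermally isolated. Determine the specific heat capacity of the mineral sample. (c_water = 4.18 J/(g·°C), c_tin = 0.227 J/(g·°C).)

c ≈ 0.618 J/(g·°C)

Taking heat into each body as positive, Σ m c ΔT = 0:
245×c×(68.9 − 318) + 195×4.18×(68.9 − 26) + 281×0.227×(68.9 − 26) = 0
-61030 c = -37704
c = -37704/-61030 ≈ 0.6178 J/(g·°C)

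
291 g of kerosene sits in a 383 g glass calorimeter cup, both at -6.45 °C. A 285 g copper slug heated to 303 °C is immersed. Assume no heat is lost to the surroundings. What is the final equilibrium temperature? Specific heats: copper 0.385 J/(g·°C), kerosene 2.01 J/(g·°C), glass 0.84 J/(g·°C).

T_f ≈ 27.0 °C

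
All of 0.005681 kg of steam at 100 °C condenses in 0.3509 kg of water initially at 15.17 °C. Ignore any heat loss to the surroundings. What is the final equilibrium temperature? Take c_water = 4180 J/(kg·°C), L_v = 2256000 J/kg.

Let T be the final temperature. ΣQ_i = 0:
latent heat released on condensation: 0.005681×2256000 = 12816; condensate cools 100→T: 0.005681×4180×(T − 100) = 23.75(T − 100); water warms: 0.3509×4180×(T − 15.17) = 1466.8(T − 15.17)
1490.5 T = 12816 + 2374.7 + 22251 = 37442
T ≈ 25.12 °C, under the boiling point, so the assumption holds.

T_f ≈ 25.1 °C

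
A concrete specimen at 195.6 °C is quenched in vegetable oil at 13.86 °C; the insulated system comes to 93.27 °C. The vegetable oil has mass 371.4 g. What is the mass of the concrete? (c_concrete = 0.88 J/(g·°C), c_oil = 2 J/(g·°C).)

|Q_concrete| = |Q_oil|:
m×0.88×(195.6 − 93.27) = 371.4×2×(93.27 − 13.86)
90.05 m = 58986  ⇒  m ≈ 655 g

m ≈ 655 g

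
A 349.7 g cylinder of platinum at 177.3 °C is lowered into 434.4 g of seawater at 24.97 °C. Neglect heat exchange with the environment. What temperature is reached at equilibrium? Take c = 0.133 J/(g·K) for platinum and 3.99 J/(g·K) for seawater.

T_f ≈ 29.0 °C

T_f is the heat-capacity-weighted average of the initial temperatures:
T_f = (46.51×177.3 + 1733.3×24.97) / (46.51 + 1733.3)
    = 51526 / 1779.8 ≈ 28.95 °C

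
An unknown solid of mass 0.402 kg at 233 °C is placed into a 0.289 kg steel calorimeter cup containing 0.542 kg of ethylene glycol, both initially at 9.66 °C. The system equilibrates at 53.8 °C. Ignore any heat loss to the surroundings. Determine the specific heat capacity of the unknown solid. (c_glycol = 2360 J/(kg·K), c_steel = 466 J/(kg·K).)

Heat gained plus heat lost sum to zero:
0.402·c·(53.8 − 233) + 0.542·2360·(53.8 − 9.66) + 0.289·466·(53.8 − 9.66) = 0
-72.04 c = -62405
c = -62405/-72.04 ≈ 866.3 J/(kg·K)

c ≈ 866 J/(kg·K)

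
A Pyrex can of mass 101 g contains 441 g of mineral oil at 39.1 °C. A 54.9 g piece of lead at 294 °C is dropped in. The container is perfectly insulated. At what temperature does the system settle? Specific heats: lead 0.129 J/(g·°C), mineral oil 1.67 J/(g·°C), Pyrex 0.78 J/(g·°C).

T_f ≈ 41.3 °C

T_f = Σ m_i c_i T_i / Σ m_i c_i:
T_f = (7.082×294 + 736.47×39.1 + 78.78×39.1) / (7.082 + 736.47 + 78.78)
    = 33958 / 822.33 ≈ 41.30 °C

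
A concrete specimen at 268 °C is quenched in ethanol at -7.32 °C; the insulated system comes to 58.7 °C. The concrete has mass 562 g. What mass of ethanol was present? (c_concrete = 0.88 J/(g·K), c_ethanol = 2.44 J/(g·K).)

m ≈ 643 g

|Q_concrete| = |Q_ethanol|:
562·0.88·(268 − 58.7) = m·2.44·(58.7 − (-7.32))
161.09 m = 103511  ⇒  m ≈ 642.6 g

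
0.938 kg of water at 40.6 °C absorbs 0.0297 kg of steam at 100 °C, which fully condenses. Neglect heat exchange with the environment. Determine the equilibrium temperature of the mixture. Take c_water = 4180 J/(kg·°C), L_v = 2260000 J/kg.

Heat gained plus heat lost sum to zero:
steam→water at 100 °C releases m L_v = 0.0297·2260000 = 67122; condensate cools 100→T: 0.0297·4180·(T − 100) = 124.15(T − 100); original water: 3920.8(T − 40.6)
4045 T = 67122 + 12415 + 159186 = 238723
T ≈ 59.02 °C — below 100 °C, confirming all the steam condensed.

T_f ≈ 59.0 °C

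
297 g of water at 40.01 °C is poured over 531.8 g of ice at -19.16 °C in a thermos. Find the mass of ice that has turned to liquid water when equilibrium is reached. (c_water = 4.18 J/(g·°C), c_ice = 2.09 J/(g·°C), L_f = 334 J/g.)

Cooling the water to 0 °C releases 297×4.18×40.01 = 49671 J.
Of that, 531.8×2.09×19.16 = 21296 J goes to bring the ice to 0 °C, leaving 28375 J.
Melting all 531.8 g of ice would need 531.8×334 = 177621 J.
Since 28375 < 177621 J, not all the ice melts; equilibrium is at 0 °C.
m_melt = 28375 / L_f = 84.96 g.

m_melted ≈ 85 g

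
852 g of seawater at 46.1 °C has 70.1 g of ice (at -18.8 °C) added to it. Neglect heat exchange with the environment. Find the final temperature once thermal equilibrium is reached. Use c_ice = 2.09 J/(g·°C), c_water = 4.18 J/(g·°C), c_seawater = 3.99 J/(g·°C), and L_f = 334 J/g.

T_f ≈ 35.4 °C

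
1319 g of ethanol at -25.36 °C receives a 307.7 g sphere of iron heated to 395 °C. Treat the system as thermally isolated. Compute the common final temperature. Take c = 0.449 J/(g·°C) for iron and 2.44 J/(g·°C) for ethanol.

T_f ≈ -8.1 °C

Setting the total heat transfer to zero:
307.7·0.449·(T − 395) + 1319·2.44·(T − (-25.36)) = 0
3356.5 T = -27045
T ≈ -8.06 °C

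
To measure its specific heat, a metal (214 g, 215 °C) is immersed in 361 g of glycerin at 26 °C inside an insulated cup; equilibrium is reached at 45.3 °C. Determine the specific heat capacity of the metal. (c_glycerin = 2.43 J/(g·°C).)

c ≈ 0.466 J/(g·°C)

Heat lost by the metal = heat gained by the glycerin:
214·c·(215 − 45.3) = 361·2.43·(45.3 − 26)
36316 c = 16931  ⇒  c ≈ 0.4662 J/(g·°C)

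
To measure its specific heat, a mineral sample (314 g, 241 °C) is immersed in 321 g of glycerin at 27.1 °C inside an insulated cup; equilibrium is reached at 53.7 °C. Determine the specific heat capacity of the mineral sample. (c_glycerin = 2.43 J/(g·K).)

c ≈ 0.353 J/(g·K)

Heat gained plus heat lost sum to zero:
314·c·(53.7 − 241) + 321·2.43·(53.7 − 27.1) = 0
-58812 c = -20749
c = -20749/-58812 ≈ 0.3528 J/(g·K)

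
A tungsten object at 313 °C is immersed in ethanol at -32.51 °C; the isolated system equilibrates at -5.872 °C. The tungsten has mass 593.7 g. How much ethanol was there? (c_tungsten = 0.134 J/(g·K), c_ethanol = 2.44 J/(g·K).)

m ≈ 390 g

Heat gained plus heat lost sum to zero:
593.7·0.134·(-5.872 − 313) + m·2.44·(-5.872 − (-32.51)) = 0
65 m = 25368
m = 25368/65 ≈ 390.3 g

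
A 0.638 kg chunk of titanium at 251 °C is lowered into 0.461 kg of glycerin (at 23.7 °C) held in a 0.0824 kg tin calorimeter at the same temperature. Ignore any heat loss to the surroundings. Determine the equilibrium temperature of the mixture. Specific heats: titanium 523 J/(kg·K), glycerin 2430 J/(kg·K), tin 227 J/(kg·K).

Conservation of energy gives ΣQ = 0:
0.638×523×(T − 251) + 0.461×2430×(T − 23.7) + 0.0824×227×(T − 23.7) = 0
333.67(T − 251) + 1120.2(T − 23.7) + 18.7(T − 23.7) = 0
(333.67 + 1120.2 + 18.7) T = 333.67×251 + 1120.2×23.7 + 18.7×23.7
T = 110745/1472.6 ≈ 75.20 °C

T_f ≈ 75.2 °C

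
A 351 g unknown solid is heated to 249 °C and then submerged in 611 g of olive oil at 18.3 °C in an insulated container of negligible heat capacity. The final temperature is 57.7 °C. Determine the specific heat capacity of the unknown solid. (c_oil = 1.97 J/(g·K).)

Let T be the final temperature. ΣQ_i = 0:
351×c×(57.7 − 249) + 611×1.97×(57.7 − 18.3) = 0
-67146 c = -47425
c = -47425/-67146 ≈ 0.7063 J/(g·K)

c ≈ 0.706 J/(g·K)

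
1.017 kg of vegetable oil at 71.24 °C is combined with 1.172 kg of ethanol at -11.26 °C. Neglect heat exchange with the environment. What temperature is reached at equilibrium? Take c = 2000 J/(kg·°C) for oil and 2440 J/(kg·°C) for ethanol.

Energy conservation, ΣQ = 0:
1.017*2000*(T − 71.24) + 1.172*2440*(T − (-11.26)) = 0
2034(T − 71.24) + 2859.7(T − (-11.26)) = 0
4893.7 T = 112702
T = 112702 / 4893.7 = 23 °C

T_f ≈ 23.0 °C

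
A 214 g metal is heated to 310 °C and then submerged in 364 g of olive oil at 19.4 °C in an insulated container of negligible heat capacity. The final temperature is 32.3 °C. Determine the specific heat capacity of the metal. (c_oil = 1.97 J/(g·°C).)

c ≈ 0.156 J/(g·°C)

Heat gained plus heat lost sum to zero:
214×c×(32.3 − 310) + 364×1.97×(32.3 − 19.4) = 0
-59428 c = -9250.3
c = -9250.3/-59428 ≈ 0.1557 J/(g·°C)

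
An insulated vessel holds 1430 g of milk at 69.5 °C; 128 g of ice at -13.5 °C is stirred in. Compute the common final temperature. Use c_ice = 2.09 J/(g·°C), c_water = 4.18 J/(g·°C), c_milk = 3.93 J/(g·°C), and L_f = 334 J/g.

Setting the total heat transfer to zero:
warm ice to 0 °C: 128·2.09·(0 − (-13.5)) = 3611.5; melt ice: 128·334 = 42752; meltwater 0→T: 128·4.18·T = 535.04 T; milk: 5619.9(T − 69.5)
6154.9 T = 390583 − 46364 = 344220
T ≈ 55.93 °C — above 0 °C, consistent with complete melting.

T_f ≈ 55.9 °C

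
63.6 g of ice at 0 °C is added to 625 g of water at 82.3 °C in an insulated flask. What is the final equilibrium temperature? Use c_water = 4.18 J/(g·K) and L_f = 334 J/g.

T_f ≈ 67.3 °C

Sum of m c ΔT and latent-heat terms is zero:
latent heat to melt: 63.6·334 = 21242; meltwater 0→T: 63.6·4.18·T = 265.85 T; water: 2612.5(T − 82.3)
2878.3 T = 215009 − 21242 = 193766
T ≈ 67.32 °C — above 0 °C, consistent with complete melting.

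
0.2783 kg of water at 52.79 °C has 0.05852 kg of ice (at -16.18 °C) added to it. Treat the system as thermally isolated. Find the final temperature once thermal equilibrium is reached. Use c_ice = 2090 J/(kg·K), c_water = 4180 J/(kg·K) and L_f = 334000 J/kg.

Heat gained plus heat lost sum to zero:
ice -16.18→0 °C: 0.05852·2090·16.18 = 1978.9
  latent heat to melt: 0.05852·334000 = 19546
  warm the meltwater: 244.61 T
  water: 1163.3(T − 52.79)
1407.9 T = 61410 − 21525 = 39886
T ≈ 28.33 °C. Since T > 0 °C, the all-ice-melts assumption holds.

T_f ≈ 28.3 °C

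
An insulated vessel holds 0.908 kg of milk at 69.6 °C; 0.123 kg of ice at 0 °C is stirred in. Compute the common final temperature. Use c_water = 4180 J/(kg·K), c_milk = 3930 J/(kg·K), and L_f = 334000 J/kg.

T_f ≈ 50.8 °C

Energy conservation, ΣQ = 0:
latent heat to melt: 0.123·334000 = 41082
  warm the meltwater: 514.14 T
  milk cools: 0.908·3930·(T − 69.6) = 3568.4(T − 69.6)
4082.6 T = 248363 − 41082 = 207281
T ≈ 50.77 °C (positive, so assuming full melt was valid).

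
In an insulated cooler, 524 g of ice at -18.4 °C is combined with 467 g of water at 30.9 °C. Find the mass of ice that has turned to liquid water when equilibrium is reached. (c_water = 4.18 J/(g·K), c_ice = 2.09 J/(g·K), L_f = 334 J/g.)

m_melted ≈ 120 g

Water can give up m c ΔT = 467·4.18·30.9 = 60319 J before reaching 0 °C.
Warming the ice to 0 °C takes 524·2.09·18.4 = 20151 J, leaving 40168 J for melting.
Melting all 524 g of ice would need 524·334 = 175016 J.
That's not enough to melt it all — equilibrium is at 0 °C with ice remaining.
m_melted·334 = 40168  ⇒  m_melted ≈ 120.3 g.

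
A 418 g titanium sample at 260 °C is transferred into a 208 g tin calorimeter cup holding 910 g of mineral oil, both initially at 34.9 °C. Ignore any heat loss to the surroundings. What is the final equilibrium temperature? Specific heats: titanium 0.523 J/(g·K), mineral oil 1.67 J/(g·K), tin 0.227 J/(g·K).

With ΣQ=0 the equilibrium temperature is the m·c-weighted mean:
T_f = (218.61*260 + 1519.7*34.9 + 47.22*34.9) / (218.61 + 1519.7 + 47.22)
    = 111525 / 1785.5 ≈ 62.46 °C

T_f ≈ 62.5 °C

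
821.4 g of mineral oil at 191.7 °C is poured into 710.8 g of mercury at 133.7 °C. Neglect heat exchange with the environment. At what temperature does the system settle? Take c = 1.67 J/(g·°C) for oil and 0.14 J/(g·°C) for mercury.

T_f ≈ 187.8 °C

With ΣQ=0 the equilibrium temperature is the m·c-weighted mean:
T_f = (1371.7·191.7 + 99.51·133.7) / (1371.7 + 99.51)
    = 276267 / 1471.2 ≈ 187.78 °C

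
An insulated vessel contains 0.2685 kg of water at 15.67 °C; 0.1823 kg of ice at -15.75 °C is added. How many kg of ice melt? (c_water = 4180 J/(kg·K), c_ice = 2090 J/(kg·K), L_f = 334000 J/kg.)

Cooling the water to 0 °C releases 0.2685×4180×15.67 = 17587 J.
Of that, 0.1823×2090×15.75 = 6000.9 J goes to bring the ice to 0 °C, leaving 11586 J.
Melting all 0.1823 kg of ice would need 0.1823×334000 = 60888 J.
11586 J < 60888 J, so only part of the ice melts and the system sits at 0 °C.
m_melt = 11586 / L_f = 0.03469 kg.

m_melted ≈ 0.0347 kg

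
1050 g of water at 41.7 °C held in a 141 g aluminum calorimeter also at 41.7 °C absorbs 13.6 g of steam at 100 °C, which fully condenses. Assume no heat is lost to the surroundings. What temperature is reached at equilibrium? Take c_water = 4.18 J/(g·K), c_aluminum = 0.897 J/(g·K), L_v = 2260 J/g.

Let T be the final temperature. ΣQ_i = 0:
latent heat released on condensation: 13.6·2260 = 30736; condensate cools 100→T: 13.6·4.18·(T − 100) = 56.85(T − 100); water warms: 1050·4.18·(T − 41.7) = 4389(T − 41.7); aluminum cup: 141·0.897·(T − 41.7) = 126.48(T − 41.7)
4572.3 T = 30736 + 5684.8 + 188295 = 224716
T ≈ 49.15 °C (< 100 °C, so full condensation is consistent).

T_f ≈ 49.1 °C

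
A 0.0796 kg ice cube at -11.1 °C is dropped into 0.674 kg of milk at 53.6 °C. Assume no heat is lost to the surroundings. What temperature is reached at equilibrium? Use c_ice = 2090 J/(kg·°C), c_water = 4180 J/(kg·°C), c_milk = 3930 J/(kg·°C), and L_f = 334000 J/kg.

Energy conservation, ΣQ = 0:
ice -11.1→0 °C: 0.0796·2090·11.1 = 1846.6; fusion: m_ice L_f = 0.0796·334000 = 26586; meltwater 0→T: 0.0796·4180·T = 332.73 T; milk: 2648.8(T − 53.6)
2981.5 T = 141977 − 28433 = 113544
T ≈ 38.08 °C. Since T > 0 °C, the all-ice-melts assumption holds.

T_f ≈ 38.1 °C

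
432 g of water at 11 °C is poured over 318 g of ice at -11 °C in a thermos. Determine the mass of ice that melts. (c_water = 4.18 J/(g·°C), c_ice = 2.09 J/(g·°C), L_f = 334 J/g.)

m_melted ≈ 37.6 g

Cooling the water to 0 °C releases 432·4.18·11 = 19863 J.
Warming the ice to 0 °C takes 318·2.09·11 = 7310.8 J, leaving 12553 J for melting.
To melt every bit of ice: 318·334 = 106212 J.
That's not enough to melt it all — equilibrium is at 0 °C with ice remaining.
Mass melted = 12553/334 ≈ 37.58 g.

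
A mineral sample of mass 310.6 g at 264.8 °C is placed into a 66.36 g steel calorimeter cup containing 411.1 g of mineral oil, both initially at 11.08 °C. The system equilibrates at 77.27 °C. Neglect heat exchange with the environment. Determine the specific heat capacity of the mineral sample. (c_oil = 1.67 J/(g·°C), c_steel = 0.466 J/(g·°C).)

c ≈ 0.815 J/(g·°C)

Let T be the final temperature. ΣQ_i = 0:
310.6×c×(77.27 − 264.8) + 411.1×1.67×(77.27 − 11.08) + 66.36×0.466×(77.27 − 11.08) = 0
-58247 c = -47489
c = -47489/-58247 ≈ 0.8153 J/(g·°C)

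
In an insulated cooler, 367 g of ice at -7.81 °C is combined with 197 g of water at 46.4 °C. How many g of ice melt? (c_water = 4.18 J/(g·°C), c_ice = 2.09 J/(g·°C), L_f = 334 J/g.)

m_melted ≈ 96.5 g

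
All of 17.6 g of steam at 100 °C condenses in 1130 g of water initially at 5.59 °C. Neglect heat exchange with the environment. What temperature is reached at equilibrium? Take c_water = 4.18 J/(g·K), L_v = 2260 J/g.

Energy balance with sensible and latent terms:
condense steam: −17.6×2260 = −39776
  condensate cools 100→T: 17.6×4.18×(T − 100) = 73.57(T − 100)
  water warms: 1130×4.18×(T − 5.59) = 4723.4(T − 5.59)
4797 T = 39776 + 7356.8 + 26404 = 73537
T ≈ 15.33 °C, under the boiling point, so the assumption holds.

T_f ≈ 15.3 °C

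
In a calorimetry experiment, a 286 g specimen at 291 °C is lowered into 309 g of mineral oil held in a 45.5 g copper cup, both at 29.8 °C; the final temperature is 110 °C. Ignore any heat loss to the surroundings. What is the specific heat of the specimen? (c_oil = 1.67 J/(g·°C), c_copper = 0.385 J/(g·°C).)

Let T be the final temperature. ΣQ_i = 0:
286×c×(110 − 291) + 309×1.67×(110 − 29.8) + 45.5×0.385×(110 − 29.8) = 0
-51766 c = -42791
c = -42791/-51766 ≈ 0.8266 J/(g·°C)

c ≈ 0.827 J/(g·°C)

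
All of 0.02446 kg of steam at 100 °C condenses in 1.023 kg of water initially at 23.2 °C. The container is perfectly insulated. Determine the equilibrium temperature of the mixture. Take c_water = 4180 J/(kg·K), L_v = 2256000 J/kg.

T_f ≈ 37.6 °C

Energy conservation, ΣQ = 0:
latent heat released on condensation: 0.02446·2256000 = 55182; condensate cools 100→T: 0.02446·4180·(T − 100) = 102.24(T − 100); water warms: 1.023·4180·(T − 23.2) = 4276.1(T − 23.2)
4378.4 T = 55182 + 10224 + 99206 = 164612
T ≈ 37.60 °C (< 100 °C, so full condensation is consistent).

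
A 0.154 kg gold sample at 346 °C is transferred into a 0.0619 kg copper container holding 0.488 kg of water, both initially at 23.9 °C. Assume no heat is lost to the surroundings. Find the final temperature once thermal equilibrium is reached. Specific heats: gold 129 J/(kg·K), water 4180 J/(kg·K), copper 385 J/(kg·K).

T_f is the heat-capacity-weighted average of the initial temperatures:
T_f = (19.87×346 + 2039.8×23.9 + 23.83×23.9) / (19.87 + 2039.8 + 23.83)
    = 56195 / 2083.5 ≈ 26.97 °C

T_f ≈ 27.0 °C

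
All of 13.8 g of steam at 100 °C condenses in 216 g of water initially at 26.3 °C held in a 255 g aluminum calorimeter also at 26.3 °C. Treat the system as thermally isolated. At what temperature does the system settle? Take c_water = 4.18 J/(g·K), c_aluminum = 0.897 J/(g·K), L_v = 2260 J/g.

T_f ≈ 56.1 °C

Taking heat into each body as positive, Σ m c ΔT = 0:
steam→water at 100 °C releases m L_v = 13.8×2260 = 31188
  condensed water 100 °C→T: 57.68(T − 100)
  original water: 902.88(T − 26.3)
  cup: 228.74(T − 26.3)
1189.3 T = 31188 + 5768.4 + 29761 = 66718
T ≈ 56.10 °C (< 100 °C, so full condensation is consistent).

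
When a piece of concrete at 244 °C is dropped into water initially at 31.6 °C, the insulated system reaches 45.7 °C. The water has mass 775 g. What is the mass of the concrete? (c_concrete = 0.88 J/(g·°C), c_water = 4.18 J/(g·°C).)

m ≈ 262 g

Heat lost by the concrete = heat gained by the water:
m×0.88×(244 − 45.7) = 775×4.18×(45.7 − 31.6)
174.5 m = 45677  ⇒  m ≈ 261.8 g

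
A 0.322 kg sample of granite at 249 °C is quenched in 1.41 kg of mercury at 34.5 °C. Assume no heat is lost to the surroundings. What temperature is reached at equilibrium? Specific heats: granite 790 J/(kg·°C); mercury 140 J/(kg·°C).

T_f ≈ 155.3 °C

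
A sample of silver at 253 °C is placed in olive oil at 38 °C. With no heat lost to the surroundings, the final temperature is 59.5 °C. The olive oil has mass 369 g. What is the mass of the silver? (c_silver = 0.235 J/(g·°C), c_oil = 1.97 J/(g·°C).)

Energy conservation, ΣQ = 0:
m·0.235·(59.5 − 253) + 369·1.97·(59.5 − 38) = 0
-45.47 m = -15629
m = -15629/-45.47 ≈ 343.7 g

m ≈ 344 g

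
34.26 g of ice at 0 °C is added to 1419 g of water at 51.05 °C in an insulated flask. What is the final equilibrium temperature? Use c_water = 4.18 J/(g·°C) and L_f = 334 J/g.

Energy balance with sensible and latent terms:
melt ice: 34.26·334 = 11443; warm the meltwater: 143.21 T; water cools: 1419·4.18·(T − 51.05) = 5931.4(T − 51.05)
6074.6 T = 302799 − 11443 = 291356
T ≈ 47.96 °C (positive, so assuming full melt was valid).

T_f ≈ 48.0 °C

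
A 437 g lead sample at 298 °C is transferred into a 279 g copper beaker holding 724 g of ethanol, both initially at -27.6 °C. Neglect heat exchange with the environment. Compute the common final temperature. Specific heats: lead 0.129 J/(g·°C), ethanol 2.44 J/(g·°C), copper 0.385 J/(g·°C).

Net heat exchanged in the isolated system is zero:
437*0.129*(T − 298) + 724*2.44*(T − (-27.6)) + 279*0.385*(T − (-27.6)) = 0
(56.37 + 1766.6 + 107.42) T = 56.37*298 + 1766.6*(-27.6) + 107.42*(-27.6)
T = -34923 / 1930.3 = -18.1 °C

T_f ≈ -18.1 °C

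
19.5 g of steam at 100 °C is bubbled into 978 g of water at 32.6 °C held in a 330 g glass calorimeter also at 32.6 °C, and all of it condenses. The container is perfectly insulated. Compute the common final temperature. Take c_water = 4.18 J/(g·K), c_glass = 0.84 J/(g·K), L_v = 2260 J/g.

T_f ≈ 43.7 °C

Heat gained plus heat lost sum to zero:
steam→water at 100 °C releases m L_v = 19.5×2260 = 44070
  condensed water 100 °C→T: 81.51(T − 100)
  original water: 4088(T − 32.6)
  glass cup: 330×0.84×(T − 32.6) = 277.2(T − 32.6)
4446.7 T = 44070 + 8151 + 142307 = 194528
T ≈ 43.75 °C (< 100 °C, so full condensation is consistent).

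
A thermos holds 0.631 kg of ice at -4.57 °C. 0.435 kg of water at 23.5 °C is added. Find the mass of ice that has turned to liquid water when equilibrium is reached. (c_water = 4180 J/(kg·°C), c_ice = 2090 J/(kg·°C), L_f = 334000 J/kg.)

m_melted ≈ 0.11 kg

Cooling the water to 0 °C releases 0.435·4180·23.5 = 42730 J.
Warming the ice to 0 °C takes 0.631·2090·4.57 = 6026.9 J, leaving 36703 J for melting.
Melting all 0.631 kg of ice would need 0.631·334000 = 210754 J.
36703 J < 210754 J, so only part of the ice melts and the system sits at 0 °C.
Mass melted = 36703/334000 ≈ 0.1099 kg.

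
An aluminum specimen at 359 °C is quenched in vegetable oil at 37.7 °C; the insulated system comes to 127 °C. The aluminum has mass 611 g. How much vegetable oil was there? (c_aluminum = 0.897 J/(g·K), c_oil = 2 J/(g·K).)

m ≈ 712 g

Heat lost by the aluminum = heat gained by the oil:
611·0.897·(359 − 127) = m·2·(127 − 37.7)
178.6 m = 127152  ⇒  m ≈ 711.9 g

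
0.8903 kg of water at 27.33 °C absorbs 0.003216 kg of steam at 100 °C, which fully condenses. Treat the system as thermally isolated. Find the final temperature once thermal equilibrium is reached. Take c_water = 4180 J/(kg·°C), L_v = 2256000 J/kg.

T_f ≈ 29.5 °C

Setting the total heat transfer to zero:
condense steam: −0.003216×2256000 = −7255.3; condensed water 100 °C→T: 13.44(T − 100); original water: 3721.5(T − 27.33)
3734.9 T = 7255.3 + 1344.3 + 101707 = 110307
T ≈ 29.53 °C, under the boiling point, so the assumption holds.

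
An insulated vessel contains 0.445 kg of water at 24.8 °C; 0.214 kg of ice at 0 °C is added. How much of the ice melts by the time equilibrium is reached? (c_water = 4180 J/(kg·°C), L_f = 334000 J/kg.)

m_melted ≈ 0.138 kg

Cooling the water to 0 °C releases 0.445×4180×24.8 = 46130 J.
Melting all 0.214 kg of ice would need 0.214×334000 = 71476 J.
46130 J < 71476 J, so only part of the ice melts and the system sits at 0 °C.
m_melted×334000 = 46130  ⇒  m_melted ≈ 0.1381 kg.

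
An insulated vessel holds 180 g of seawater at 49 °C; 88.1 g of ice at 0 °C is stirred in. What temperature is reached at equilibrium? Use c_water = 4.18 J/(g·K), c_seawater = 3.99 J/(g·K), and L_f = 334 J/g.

T_f ≈ 5.3 °C

Sum of m c ΔT and latent-heat terms is zero:
latent heat to melt: 88.1·334 = 29425; meltwater 0→T: 88.1·4.18·T = 368.26 T; seawater cools: 180·3.99·(T − 49) = 718.2(T − 49)
1086.5 T = 35192 − 29425 = 5766.4
T ≈ 5.31 °C (positive, so assuming full melt was valid).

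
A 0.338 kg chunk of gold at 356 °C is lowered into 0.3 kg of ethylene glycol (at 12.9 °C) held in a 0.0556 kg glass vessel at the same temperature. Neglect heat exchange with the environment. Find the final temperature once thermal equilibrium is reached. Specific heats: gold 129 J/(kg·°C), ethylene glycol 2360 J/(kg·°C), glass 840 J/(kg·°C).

T_f ≈ 31.6 °C

Heat gained plus heat lost sum to zero:
0.338·129·(T − 356) + 0.3·2360·(T − 12.9) + 0.0556·840·(T − 12.9) = 0
43.6(T − 356) + 708(T − 12.9) + 46.7(T − 12.9) = 0
798.31 T = 25258
T = 25258/798.31 ≈ 31.64 °C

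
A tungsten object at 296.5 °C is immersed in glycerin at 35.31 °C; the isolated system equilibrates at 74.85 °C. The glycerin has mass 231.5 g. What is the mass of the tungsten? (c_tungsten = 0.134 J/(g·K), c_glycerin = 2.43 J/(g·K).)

Energy conservation, ΣQ = 0:
m×0.134×(74.85 − 296.5) + 231.5×2.43×(74.85 − 35.31) = 0
-29.7 m = -22243
m = -22243/-29.7 ≈ 748.9 g

m ≈ 749 g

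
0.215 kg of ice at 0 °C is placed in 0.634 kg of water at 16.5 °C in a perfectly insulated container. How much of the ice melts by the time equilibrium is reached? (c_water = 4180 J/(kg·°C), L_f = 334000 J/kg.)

m_melted ≈ 0.131 kg

Heat available from the water dropping to 0 °C: 0.634×4180×16.5 = 43727 J.
Melting all 0.215 kg of ice would need 0.215×334000 = 71810 J.
Since 43727 < 71810 J, not all the ice melts; equilibrium is at 0 °C.
m_melt = 43727 / L_f = 0.1309 kg.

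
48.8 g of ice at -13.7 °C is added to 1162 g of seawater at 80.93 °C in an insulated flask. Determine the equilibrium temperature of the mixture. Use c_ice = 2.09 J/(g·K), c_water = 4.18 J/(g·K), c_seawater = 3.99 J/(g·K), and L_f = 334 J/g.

T_f ≈ 73.9 °C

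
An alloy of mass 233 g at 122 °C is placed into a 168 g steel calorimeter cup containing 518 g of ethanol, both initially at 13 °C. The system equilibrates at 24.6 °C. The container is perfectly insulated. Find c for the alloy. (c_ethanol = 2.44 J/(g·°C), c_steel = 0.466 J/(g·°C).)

c ≈ 0.686 J/(g·°C)

Net heat exchanged in the isolated system is zero:
233×c×(24.6 − 122) + 518×2.44×(24.6 − 13) + 168×0.466×(24.6 − 13) = 0
-22694 c = -15570
c = -15570/-22694 ≈ 0.6861 J/(g·°C)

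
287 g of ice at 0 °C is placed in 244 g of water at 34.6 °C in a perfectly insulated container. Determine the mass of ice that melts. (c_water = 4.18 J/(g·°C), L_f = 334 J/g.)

m_melted ≈ 106 g

Water can give up m c ΔT = 244·4.18·34.6 = 35289 J before reaching 0 °C.
To melt every bit of ice: 287·334 = 95858 J.
35289 J < 95858 J, so only part of the ice melts and the system sits at 0 °C.
m_melt = 35289 / L_f = 105.7 g.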